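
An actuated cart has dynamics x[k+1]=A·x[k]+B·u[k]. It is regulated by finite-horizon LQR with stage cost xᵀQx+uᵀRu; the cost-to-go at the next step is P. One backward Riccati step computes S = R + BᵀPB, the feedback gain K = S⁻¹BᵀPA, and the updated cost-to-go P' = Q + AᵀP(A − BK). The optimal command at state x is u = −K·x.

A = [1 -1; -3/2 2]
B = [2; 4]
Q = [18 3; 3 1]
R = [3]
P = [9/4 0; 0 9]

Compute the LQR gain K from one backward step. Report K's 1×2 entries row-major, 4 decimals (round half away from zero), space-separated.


BᵀP = [4.5000 36.0000]
S = R + BᵀPB = [3] + [153.0000] = [156.0000]
BᵀPA = [-49.5000 67.5000]
K = S⁻¹·BᵀPA = [-0.3173 0.4327]
A−BK = [1.6346 -1.8654; -0.2308 0.2692]
AᵀP(A−BK) = [6.7933 -7.8317; -7.8317 9.0433]
P' = Q + AᵀP(A−BK) = [24.7933 -4.8317; -4.8317 10.0433]
tr(P') = 34.8365

-0.3173 0.4327


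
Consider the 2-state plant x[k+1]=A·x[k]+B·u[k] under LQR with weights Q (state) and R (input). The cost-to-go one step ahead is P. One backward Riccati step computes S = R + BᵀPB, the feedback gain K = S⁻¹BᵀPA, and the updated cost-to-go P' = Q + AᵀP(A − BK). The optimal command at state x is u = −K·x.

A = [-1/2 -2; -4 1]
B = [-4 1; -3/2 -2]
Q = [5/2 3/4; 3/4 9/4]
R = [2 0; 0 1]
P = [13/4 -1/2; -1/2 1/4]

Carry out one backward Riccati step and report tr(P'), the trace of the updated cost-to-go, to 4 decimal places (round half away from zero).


BᵀP = [-12.2500 1.6250; 4.2500 -1.0000]
S = R + BᵀPB = [2 0; 0 1] + [46.5625 -15.5000; -15.5000 6.2500] = [48.5625 -15.5000; -15.5000 7.2500]
BᵀPA = [-0.3750 26.1250; 1.8750 -9.5000]
K = S⁻¹·BᵀPA = [0.2356 0.3770; 0.7623 -0.5044]
A−BK = [-0.3200 0.0123; -2.1221 0.5567]
AᵀP(A−BK) = [1.4716 -0.4129; -0.4129 0.6098]
P' = Q + AᵀP(A−BK) = [3.9716 0.3371; 0.3371 2.8598]
tr(P') = 6.8314

6.8314


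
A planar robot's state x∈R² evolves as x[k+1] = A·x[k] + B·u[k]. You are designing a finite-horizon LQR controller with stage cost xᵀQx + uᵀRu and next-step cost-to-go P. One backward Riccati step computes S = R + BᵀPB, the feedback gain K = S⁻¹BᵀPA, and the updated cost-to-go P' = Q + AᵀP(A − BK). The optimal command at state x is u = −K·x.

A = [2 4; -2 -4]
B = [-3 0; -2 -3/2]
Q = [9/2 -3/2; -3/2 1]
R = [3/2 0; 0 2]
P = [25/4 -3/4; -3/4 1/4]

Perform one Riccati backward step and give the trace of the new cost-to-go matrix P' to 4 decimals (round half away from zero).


18.3323

BᵀP = [-17.2500 1.7500; 1.1250 -0.3750]
S = R + BᵀPB = [3/2 0; 0 2] + [48.2500 -2.6250; -2.6250 0.5625] = [49.7500 -2.6250; -2.6250 2.5625]
BᵀPA = [-38.0000 -76.0000; 3.0000 6.0000]
K = S⁻¹·BᵀPA = [-0.7422 -1.4843; 0.4105 0.8209]
A−BK = [-0.2265 -0.4530; -2.8686 -5.7372]
AᵀP(A−BK) = [2.5665 5.1329; 5.1329 10.2659]
P' = Q + AᵀP(A−BK) = [7.0665 3.6329; 3.6329 11.2659]
tr(P') = 18.3323


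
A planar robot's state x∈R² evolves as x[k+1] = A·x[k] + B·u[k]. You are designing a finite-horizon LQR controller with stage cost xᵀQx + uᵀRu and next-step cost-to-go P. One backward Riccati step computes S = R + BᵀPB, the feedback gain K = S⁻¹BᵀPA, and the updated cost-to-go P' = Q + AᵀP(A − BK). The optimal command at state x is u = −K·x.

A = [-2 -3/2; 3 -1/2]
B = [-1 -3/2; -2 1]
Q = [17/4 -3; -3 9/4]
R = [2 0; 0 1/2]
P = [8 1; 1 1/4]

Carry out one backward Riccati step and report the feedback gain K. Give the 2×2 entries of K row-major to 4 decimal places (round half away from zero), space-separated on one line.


BᵀP = [-10.0000 -1.5000; -11.0000 -1.2500]
S = R + BᵀPB = [2 0; 0 1/2] + [13.0000 13.5000; 13.5000 15.2500] = [15.0000 13.5000; 13.5000 15.7500]
BᵀPA = [15.5000 15.7500; 18.2500 17.1250]
K = S⁻¹·BᵀPA = [-0.0417 0.3125; 1.1944 0.8194]
A−BK = [-0.2500 0.0417; 1.7222 -0.6944]
AᵀP(A−BK) = [1.0972 0.3264; 0.3264 0.6076]
P' = Q + AᵀP(A−BK) = [5.3472 -2.6736; -2.6736 2.8576]
tr(P') = 8.2049

-0.0417 0.3125 1.1944 0.8194


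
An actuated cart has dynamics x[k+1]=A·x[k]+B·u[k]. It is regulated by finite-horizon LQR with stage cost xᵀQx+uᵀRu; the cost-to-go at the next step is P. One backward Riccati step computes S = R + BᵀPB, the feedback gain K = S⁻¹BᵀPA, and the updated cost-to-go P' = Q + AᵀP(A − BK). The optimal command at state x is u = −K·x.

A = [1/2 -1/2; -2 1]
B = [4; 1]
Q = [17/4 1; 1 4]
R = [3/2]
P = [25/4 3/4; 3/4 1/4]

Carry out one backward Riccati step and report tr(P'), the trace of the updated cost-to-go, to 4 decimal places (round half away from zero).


9.1381

BᵀP = [25.7500 3.2500]
S = R + BᵀPB = [3/2] + [106.2500] = [107.7500]
BᵀPA = [6.3750 -9.6250]
K = S⁻¹·BᵀPA = [0.0592 -0.0893]
A−BK = [0.2633 -0.1427; -2.0592 1.0893]
AᵀP(A−BK) = [0.6853 -0.3680; -0.3680 0.2027]
P' = Q + AᵀP(A−BK) = [4.9353 0.6320; 0.6320 4.2027]
tr(P') = 9.1381


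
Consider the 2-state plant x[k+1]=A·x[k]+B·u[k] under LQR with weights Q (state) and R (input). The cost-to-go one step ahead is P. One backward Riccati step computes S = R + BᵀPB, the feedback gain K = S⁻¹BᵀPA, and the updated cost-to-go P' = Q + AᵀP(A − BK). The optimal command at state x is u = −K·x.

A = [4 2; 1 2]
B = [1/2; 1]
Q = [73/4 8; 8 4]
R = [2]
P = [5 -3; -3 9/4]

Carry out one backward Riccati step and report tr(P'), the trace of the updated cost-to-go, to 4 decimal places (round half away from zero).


BᵀP = [-0.5000 0.7500]
S = R + BᵀPB = [2] + [0.5000] = [2.5000]
BᵀPA = [-1.2500 0.5000]
K = S⁻¹·BᵀPA = [-0.5000 0.2000]
A−BK = [4.2500 1.9000; 1.5000 1.8000]
AᵀP(A−BK) = [57.6250 14.7500; 14.7500 4.9000]
P' = Q + AᵀP(A−BK) = [75.8750 22.7500; 22.7500 8.9000]
tr(P') = 84.7750

84.7750


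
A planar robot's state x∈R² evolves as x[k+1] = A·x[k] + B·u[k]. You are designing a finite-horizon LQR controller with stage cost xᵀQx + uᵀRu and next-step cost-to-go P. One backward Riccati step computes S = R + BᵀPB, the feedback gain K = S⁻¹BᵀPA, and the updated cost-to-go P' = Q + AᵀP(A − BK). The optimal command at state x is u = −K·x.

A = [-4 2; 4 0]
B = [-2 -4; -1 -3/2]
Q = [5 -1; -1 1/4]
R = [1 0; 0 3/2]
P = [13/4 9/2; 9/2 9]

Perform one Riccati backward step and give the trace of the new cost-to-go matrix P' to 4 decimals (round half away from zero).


BᵀP = [-11.0000 -18.0000; -19.7500 -31.5000]
S = R + BᵀPB = [1 0; 0 3/2] + [40.0000 71.0000; 71.0000 126.2500] = [41.0000 71.0000; 71.0000 127.7500]
BᵀPA = [-28.0000 -22.0000; -47.0000 -39.5000]
K = S⁻¹·BᵀPA = [-1.2198 -0.0305; 0.3100 -0.2922]
A−BK = [-5.1995 0.7700; 3.2452 -0.4689]
AᵀP(A−BK) = [32.4168 -4.5896; -4.5896 0.7853]
P' = Q + AᵀP(A−BK) = [37.4168 -5.5896; -5.5896 1.0353]
tr(P') = 38.4520

38.4520


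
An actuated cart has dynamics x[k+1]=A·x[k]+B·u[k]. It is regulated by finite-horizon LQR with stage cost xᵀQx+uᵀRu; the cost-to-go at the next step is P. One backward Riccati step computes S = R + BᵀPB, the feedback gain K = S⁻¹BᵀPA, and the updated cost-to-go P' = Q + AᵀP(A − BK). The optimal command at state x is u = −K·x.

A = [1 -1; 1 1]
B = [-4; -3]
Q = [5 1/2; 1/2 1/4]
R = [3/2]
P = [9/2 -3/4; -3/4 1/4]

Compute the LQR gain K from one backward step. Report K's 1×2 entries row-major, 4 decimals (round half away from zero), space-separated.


-0.2338 0.3117

BᵀP = [-15.7500 2.2500]
S = R + BᵀPB = [3/2] + [56.2500] = [57.7500]
BᵀPA = [-13.5000 18.0000]
K = S⁻¹·BᵀPA = [-0.2338 0.3117]
A−BK = [0.0649 0.2468; 0.2987 1.9351]
AᵀP(A−BK) = [0.0942 -0.0422; -0.0422 0.6396]
P' = Q + AᵀP(A−BK) = [5.0942 0.4578; 0.4578 0.8896]
tr(P') = 5.9838


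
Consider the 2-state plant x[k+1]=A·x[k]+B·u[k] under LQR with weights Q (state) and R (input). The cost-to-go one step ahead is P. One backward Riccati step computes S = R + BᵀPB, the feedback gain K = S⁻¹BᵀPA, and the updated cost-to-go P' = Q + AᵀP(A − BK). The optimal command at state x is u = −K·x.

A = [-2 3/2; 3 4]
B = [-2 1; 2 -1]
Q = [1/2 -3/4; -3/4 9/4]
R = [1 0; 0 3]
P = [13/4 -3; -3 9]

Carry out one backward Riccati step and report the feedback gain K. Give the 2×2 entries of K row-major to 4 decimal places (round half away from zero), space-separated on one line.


BᵀP = [-12.5000 24.0000; 6.2500 -12.0000]
S = R + BᵀPB = [1 0; 0 3] + [73.0000 -36.5000; -36.5000 18.2500] = [74.0000 -36.5000; -36.5000 21.2500]
BᵀPA = [97.0000 77.2500; -48.5000 -38.6250]
K = S⁻¹·BᵀPA = [1.2112 0.9646; -0.2019 -0.1608]
A−BK = [0.6243 3.5900; 0.3757 1.9100]
AᵀP(A−BK) = [2.7190 7.3845; 7.3845 34.5858]
P' = Q + AᵀP(A−BK) = [3.2190 6.6345; 6.6345 36.8358]
tr(P') = 40.0549

1.2112 0.9646 -0.2019 -0.1608


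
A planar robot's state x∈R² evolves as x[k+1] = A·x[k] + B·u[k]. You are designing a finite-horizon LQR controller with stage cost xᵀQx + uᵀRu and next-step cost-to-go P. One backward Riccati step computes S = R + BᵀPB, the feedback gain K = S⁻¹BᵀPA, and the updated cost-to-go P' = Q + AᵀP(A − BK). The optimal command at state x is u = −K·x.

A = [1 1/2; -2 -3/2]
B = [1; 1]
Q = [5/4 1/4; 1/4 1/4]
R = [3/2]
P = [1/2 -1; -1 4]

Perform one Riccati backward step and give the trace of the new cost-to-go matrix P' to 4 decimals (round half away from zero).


BᵀP = [-0.5000 3.0000]
S = R + BᵀPB = [3/2] + [2.5000] = [4.0000]
BᵀPA = [-6.5000 -4.7500]
K = S⁻¹·BᵀPA = [-1.6250 -1.1875]
A−BK = [2.6250 1.6875; -0.3750 -0.3125]
AᵀP(A−BK) = [9.9375 7.0313; 7.0313 4.9844]
P' = Q + AᵀP(A−BK) = [11.1875 7.2813; 7.2813 5.2344]
tr(P') = 16.4219

16.4219


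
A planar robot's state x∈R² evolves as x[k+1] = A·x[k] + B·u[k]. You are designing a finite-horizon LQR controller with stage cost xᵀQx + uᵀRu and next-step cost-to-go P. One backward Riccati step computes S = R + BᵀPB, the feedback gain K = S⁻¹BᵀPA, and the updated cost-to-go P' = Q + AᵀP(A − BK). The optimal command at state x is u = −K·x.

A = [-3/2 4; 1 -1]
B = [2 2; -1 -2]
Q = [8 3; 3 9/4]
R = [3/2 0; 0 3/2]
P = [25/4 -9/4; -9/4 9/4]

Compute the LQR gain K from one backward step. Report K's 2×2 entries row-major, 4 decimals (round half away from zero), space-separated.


-0.3593 1.2110 -0.3560 0.4659

BᵀP = [14.7500 -6.7500; 17.0000 -9.0000]
S = R + BᵀPB = [3/2 0; 0 3/2] + [36.2500 43.0000; 43.0000 52.0000] = [37.7500 43.0000; 43.0000 53.5000]
BᵀPA = [-28.8750 65.7500; -34.5000 77.0000]
K = S⁻¹·BᵀPA = [-0.3593 1.2110; -0.3560 0.4659]
A−BK = [-0.0692 0.6462; -0.0714 1.1429]
AᵀP(A−BK) = [0.4030 -1.0830; -1.0830 4.7505]
P' = Q + AᵀP(A−BK) = [8.4030 1.9170; 1.9170 7.0005]
tr(P') = 15.4036


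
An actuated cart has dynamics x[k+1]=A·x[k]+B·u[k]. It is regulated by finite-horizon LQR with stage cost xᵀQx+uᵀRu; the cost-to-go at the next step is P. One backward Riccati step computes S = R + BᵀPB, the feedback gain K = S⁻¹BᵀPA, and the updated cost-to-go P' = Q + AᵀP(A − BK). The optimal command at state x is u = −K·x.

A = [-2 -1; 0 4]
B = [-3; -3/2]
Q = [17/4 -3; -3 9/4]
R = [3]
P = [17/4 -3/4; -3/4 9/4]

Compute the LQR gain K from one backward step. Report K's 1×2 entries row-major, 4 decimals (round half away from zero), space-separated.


0.5877 0.1801

BᵀP = [-11.6250 -1.1250]
S = R + BᵀPB = [3] + [36.5625] = [39.5625]
BᵀPA = [23.2500 7.1250]
K = S⁻¹·BᵀPA = [0.5877 0.1801]
A−BK = [-0.2370 -0.4597; 0.8815 4.2701]
AᵀP(A−BK) = [3.3365 10.3128; 10.3128 44.9668]
P' = Q + AᵀP(A−BK) = [7.5865 7.3128; 7.3128 47.2168]
tr(P') = 54.8033


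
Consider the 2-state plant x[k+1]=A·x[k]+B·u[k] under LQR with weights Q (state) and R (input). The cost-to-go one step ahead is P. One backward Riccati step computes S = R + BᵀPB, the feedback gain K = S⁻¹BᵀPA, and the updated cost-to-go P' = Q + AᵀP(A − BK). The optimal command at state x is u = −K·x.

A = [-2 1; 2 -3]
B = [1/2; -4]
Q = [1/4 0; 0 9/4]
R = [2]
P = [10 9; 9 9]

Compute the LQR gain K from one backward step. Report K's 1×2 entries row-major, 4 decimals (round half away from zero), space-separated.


BᵀP = [-31.0000 -31.5000]
S = R + BᵀPB = [2] + [110.5000] = [112.5000]
BᵀPA = [-1.0000 63.5000]
K = S⁻¹·BᵀPA = [-0.0089 0.5644]
A−BK = [-1.9956 0.7178; 1.9644 -0.7422]
AᵀP(A−BK) = [3.9911 -1.4356; -1.4356 1.1578]
P' = Q + AᵀP(A−BK) = [4.2411 -1.4356; -1.4356 3.4078]
tr(P') = 7.6489

-0.0089 0.5644


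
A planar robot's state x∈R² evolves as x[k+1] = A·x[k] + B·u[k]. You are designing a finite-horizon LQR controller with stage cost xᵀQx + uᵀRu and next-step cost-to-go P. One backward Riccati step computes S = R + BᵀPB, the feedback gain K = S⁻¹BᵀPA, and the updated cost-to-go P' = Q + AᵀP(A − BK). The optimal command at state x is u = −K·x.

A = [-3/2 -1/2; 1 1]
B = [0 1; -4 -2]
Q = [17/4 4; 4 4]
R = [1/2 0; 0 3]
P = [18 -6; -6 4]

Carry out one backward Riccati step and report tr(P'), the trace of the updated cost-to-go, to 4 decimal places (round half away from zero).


BᵀP = [24.0000 -16.0000; 30.0000 -14.0000]
S = R + BᵀPB = [1/2 0; 0 3] + [64.0000 56.0000; 56.0000 58.0000] = [64.5000 56.0000; 56.0000 61.0000]
BᵀPA = [-52.0000 -28.0000; -59.0000 -29.0000]
K = S⁻¹·BᵀPA = [0.1653 -0.1052; -1.1190 -0.3788]
A−BK = [-0.3810 -0.1212; -0.5767 -0.1785]
AᵀP(A−BK) = [5.0767 1.6785; 1.6785 0.5683]
P' = Q + AᵀP(A−BK) = [9.3267 5.6785; 5.6785 4.5683]
tr(P') = 13.8950

13.8950


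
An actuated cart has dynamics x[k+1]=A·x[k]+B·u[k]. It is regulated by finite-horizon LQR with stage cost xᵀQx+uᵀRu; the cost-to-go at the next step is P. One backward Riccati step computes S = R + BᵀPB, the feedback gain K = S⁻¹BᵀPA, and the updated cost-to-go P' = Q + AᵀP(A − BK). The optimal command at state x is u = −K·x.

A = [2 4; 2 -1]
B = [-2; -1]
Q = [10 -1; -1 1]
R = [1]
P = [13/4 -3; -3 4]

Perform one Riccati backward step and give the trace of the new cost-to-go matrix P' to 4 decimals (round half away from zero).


51.8333

BᵀP = [-3.5000 2.0000]
S = R + BᵀPB = [1] + [5.0000] = [6.0000]
BᵀPA = [-3.0000 -16.0000]
K = S⁻¹·BᵀPA = [-0.5000 -2.6667]
A−BK = [1.0000 -1.3333; 1.5000 -3.6667]
AᵀP(A−BK) = [3.5000 -8.0000; -8.0000 37.3333]
P' = Q + AᵀP(A−BK) = [13.5000 -9.0000; -9.0000 38.3333]
tr(P') = 51.8333


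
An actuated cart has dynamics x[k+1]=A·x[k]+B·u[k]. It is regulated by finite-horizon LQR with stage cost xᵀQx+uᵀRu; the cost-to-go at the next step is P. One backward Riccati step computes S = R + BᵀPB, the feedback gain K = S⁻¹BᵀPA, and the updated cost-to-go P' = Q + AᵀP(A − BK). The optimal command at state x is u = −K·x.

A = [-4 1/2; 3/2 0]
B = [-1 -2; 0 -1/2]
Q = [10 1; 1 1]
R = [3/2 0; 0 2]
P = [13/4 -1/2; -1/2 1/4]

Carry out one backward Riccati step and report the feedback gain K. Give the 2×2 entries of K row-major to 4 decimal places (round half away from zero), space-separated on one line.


1.0423 -0.1197 1.4079 -0.1690

BᵀP = [-3.2500 0.5000; -6.2500 0.8750]
S = R + BᵀPB = [3/2 0; 0 2] + [3.2500 6.2500; 6.2500 12.0625] = [4.7500 6.2500; 6.2500 14.0625]
BᵀPA = [13.7500 -1.6250; 26.3125 -3.1250]
K = S⁻¹·BᵀPA = [1.0423 -0.1197; 1.4079 -0.1690]
A−BK = [-0.1420 0.0423; 2.2039 -0.0845]
AᵀP(A−BK) = [7.1865 -0.7817; -0.7817 0.0898]
P' = Q + AᵀP(A−BK) = [17.1865 0.2183; 0.2183 1.0898]
tr(P') = 18.2763


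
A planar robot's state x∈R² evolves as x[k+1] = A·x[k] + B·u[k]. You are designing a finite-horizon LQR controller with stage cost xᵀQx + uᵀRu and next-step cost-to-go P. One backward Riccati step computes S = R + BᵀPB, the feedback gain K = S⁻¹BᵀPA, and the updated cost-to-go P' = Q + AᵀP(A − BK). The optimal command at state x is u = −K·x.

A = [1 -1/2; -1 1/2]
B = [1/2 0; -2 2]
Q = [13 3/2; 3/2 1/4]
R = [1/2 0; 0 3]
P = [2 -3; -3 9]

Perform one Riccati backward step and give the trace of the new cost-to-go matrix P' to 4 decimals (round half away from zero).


14.0853

BᵀP = [7.0000 -19.5000; -6.0000 18.0000]
S = R + BᵀPB = [1/2 0; 0 3] + [42.5000 -39.0000; -39.0000 36.0000] = [43.0000 -39.0000; -39.0000 39.0000]
BᵀPA = [26.5000 -13.2500; -24.0000 12.0000]
K = S⁻¹·BᵀPA = [0.6250 -0.3125; 0.0096 -0.0048]
A−BK = [0.6875 -0.3438; 0.2308 -0.1154]
AᵀP(A−BK) = [0.6683 -0.3341; -0.3341 0.1671]
P' = Q + AᵀP(A−BK) = [13.6683 1.1659; 1.1659 0.4171]
tr(P') = 14.0853


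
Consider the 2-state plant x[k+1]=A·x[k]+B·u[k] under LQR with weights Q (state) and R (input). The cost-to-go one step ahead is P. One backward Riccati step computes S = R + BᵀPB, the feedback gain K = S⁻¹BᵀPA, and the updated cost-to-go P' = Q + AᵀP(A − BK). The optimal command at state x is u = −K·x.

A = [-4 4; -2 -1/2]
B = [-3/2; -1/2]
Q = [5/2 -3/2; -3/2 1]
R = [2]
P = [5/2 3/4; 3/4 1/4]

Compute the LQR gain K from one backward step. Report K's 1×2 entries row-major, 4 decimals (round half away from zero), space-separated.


BᵀP = [-4.1250 -1.2500]
S = R + BᵀPB = [2] + [6.8125] = [8.8125]
BᵀPA = [19.0000 -15.8750]
K = S⁻¹·BᵀPA = [2.1560 -1.8014]
A−BK = [-0.7660 1.2979; -0.9220 -1.4007]
AᵀP(A−BK) = [12.0355 -10.0230; -10.0230 8.4650]
P' = Q + AᵀP(A−BK) = [14.5355 -11.5230; -11.5230 9.4650]
tr(P') = 24.0004

2.1560 -1.8014


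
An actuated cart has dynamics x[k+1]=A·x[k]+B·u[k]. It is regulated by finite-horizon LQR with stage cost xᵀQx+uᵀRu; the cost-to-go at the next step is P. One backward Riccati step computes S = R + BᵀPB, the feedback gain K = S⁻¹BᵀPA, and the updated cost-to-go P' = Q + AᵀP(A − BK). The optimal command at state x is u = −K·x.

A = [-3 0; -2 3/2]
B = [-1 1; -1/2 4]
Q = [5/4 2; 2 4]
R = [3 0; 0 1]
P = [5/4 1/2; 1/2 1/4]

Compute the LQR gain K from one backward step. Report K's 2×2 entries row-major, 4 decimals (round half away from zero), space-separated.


BᵀP = [-1.5000 -0.6250; 3.2500 1.5000]
S = R + BᵀPB = [3 0; 0 1] + [1.8125 -4.0000; -4.0000 9.2500] = [4.8125 -4.0000; -4.0000 10.2500]
BᵀPA = [5.7500 -0.9375; -12.7500 2.2500]
K = S⁻¹·BᵀPA = [0.2382 -0.0183; -1.1510 0.2124]
A−BK = [-1.6109 -0.2307; 2.7229 0.6414]
AᵀP(A−BK) = [2.2058 -0.1871; -0.1871 0.0675]
P' = Q + AᵀP(A−BK) = [3.4558 1.8129; 1.8129 4.0675]
tr(P') = 7.5233

0.2382 -0.0183 -1.1510 0.2124


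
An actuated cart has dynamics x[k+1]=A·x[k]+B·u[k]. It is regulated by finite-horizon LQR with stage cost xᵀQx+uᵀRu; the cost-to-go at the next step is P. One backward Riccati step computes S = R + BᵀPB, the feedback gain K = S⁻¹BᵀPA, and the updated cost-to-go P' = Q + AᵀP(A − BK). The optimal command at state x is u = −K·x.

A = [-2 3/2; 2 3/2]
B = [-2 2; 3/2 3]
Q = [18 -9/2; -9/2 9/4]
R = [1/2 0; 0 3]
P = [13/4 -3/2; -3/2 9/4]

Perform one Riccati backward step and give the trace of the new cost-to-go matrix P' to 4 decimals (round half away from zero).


BᵀP = [-8.7500 6.3750; 2.0000 3.7500]
S = R + BᵀPB = [1/2 0; 0 3] + [27.0625 1.6250; 1.6250 15.2500] = [27.5625 1.6250; 1.6250 18.2500]
BᵀPA = [30.2500 -3.5625; 3.5000 8.6250]
K = S⁻¹·BᵀPA = [1.0919 -0.1579; 0.0946 0.4867]
A−BK = [-0.0052 0.2108; 0.0784 0.2769]
AᵀP(A−BK) = [0.6381 0.0745; 0.0745 0.8648]
P' = Q + AᵀP(A−BK) = [18.6381 -4.4255; -4.4255 3.1148]
tr(P') = 21.7530

21.7530


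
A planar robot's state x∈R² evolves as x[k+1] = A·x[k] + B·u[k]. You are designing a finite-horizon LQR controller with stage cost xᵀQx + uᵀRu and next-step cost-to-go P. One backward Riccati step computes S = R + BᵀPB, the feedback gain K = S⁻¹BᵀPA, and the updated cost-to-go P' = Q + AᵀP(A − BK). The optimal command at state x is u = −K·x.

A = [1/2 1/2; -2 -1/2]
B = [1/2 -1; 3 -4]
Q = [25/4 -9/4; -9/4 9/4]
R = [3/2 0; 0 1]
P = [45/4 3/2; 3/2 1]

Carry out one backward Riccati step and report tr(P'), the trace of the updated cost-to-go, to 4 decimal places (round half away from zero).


BᵀP = [10.1250 3.7500; -17.2500 -5.5000]
S = R + BᵀPB = [3/2 0; 0 1] + [16.3125 -25.1250; -25.1250 39.2500] = [17.8125 -25.1250; -25.1250 40.2500]
BᵀPA = [-2.4375 3.1875; 2.3750 -5.8750]
K = S⁻¹·BᵀPA = [-0.4486 -0.2254; -0.2210 -0.2867]
A−BK = [0.5033 0.3260; -1.5383 -0.9705]
AᵀP(A−BK) = [3.2440 2.0689; 2.0689 1.3468]
P' = Q + AᵀP(A−BK) = [9.4940 -0.1811; -0.1811 3.5968]
tr(P') = 13.0908

13.0908


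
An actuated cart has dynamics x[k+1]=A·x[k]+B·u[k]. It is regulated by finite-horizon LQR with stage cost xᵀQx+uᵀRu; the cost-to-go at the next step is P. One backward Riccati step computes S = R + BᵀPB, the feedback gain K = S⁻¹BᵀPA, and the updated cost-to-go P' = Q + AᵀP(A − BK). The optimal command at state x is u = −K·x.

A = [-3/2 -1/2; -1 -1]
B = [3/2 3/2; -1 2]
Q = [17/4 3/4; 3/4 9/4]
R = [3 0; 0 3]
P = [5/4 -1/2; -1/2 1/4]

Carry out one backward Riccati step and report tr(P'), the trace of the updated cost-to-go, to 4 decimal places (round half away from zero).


7.1643

BᵀP = [2.3750 -1.0000; 0.8750 -0.2500]
S = R + BᵀPB = [3 0; 0 3] + [4.5625 1.5625; 1.5625 0.8125] = [7.5625 1.5625; 1.5625 3.8125]
BᵀPA = [-2.5625 -0.1875; -1.0625 -0.1875]
K = S⁻¹·BᵀPA = [-0.3073 -0.0160; -0.1528 -0.0426]
A−BK = [-0.8099 -0.4121; -1.0018 -0.9307]
AᵀP(A−BK) = [0.6128 0.1012; 0.1012 0.0515]
P' = Q + AᵀP(A−BK) = [4.8628 0.8512; 0.8512 2.3015]
tr(P') = 7.1643


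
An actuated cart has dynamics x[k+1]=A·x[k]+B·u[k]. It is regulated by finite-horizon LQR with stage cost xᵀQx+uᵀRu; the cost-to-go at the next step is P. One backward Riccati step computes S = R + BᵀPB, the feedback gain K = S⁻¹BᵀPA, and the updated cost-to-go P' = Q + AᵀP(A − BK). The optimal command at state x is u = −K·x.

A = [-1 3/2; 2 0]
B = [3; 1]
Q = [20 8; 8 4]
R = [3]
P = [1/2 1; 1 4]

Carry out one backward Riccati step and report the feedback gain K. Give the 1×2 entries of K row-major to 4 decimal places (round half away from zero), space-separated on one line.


BᵀP = [2.5000 7.0000]
S = R + BᵀPB = [3] + [14.5000] = [17.5000]
BᵀPA = [11.5000 3.7500]
K = S⁻¹·BᵀPA = [0.6571 0.2143]
A−BK = [-2.9714 0.8571; 1.3429 -0.2143]
AᵀP(A−BK) = [4.9429 -0.2143; -0.2143 0.3214]
P' = Q + AᵀP(A−BK) = [24.9429 7.7857; 7.7857 4.3214]
tr(P') = 29.2643

0.6571 0.2143


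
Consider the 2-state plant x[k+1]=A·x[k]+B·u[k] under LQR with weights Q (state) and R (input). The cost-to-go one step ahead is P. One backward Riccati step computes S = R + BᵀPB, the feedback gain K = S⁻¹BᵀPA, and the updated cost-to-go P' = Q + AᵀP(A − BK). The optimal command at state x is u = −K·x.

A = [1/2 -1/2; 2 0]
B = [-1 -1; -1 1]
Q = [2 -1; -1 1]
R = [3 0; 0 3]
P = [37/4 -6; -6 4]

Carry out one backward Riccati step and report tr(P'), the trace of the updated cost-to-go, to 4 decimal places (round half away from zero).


4.1311

BᵀP = [-3.2500 2.0000; -15.2500 10.0000]
S = R + BᵀPB = [3 0; 0 3] + [1.2500 5.2500; 5.2500 25.2500] = [4.2500 5.2500; 5.2500 28.2500]
BᵀPA = [2.3750 1.6250; 12.3750 7.6250]
K = S⁻¹·BᵀPA = [0.0230 0.0635; 0.4338 0.2581]
A−BK = [0.9568 -0.1784; 1.5892 -0.1946]
AᵀP(A−BK) = [0.8899 0.3426; 0.3426 0.2412]
P' = Q + AᵀP(A−BK) = [2.8899 -0.6574; -0.6574 1.2412]
tr(P') = 4.1311


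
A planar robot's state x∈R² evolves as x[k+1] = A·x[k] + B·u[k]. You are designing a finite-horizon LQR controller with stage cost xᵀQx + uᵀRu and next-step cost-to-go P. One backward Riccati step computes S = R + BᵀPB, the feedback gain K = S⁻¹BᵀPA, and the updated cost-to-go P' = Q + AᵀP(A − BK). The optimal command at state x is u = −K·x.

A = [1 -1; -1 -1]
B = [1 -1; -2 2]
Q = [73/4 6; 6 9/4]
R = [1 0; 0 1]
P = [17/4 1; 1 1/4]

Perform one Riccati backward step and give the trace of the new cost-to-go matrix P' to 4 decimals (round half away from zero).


BᵀP = [2.2500 0.5000; -2.2500 -0.5000]
S = R + BᵀPB = [1 0; 0 1] + [1.2500 -1.2500; -1.2500 1.2500] = [2.2500 -1.2500; -1.2500 2.2500]
BᵀPA = [1.7500 -2.7500; -1.7500 2.7500]
K = S⁻¹·BᵀPA = [0.5000 -0.7857; -0.5000 0.7857]
A−BK = [0.0000 0.5714; 1.0000 -4.1429]
AᵀP(A−BK) = [0.7500 -1.2500; -1.2500 2.1786]
P' = Q + AᵀP(A−BK) = [19.0000 4.7500; 4.7500 4.4286]
tr(P') = 23.4286

23.4286


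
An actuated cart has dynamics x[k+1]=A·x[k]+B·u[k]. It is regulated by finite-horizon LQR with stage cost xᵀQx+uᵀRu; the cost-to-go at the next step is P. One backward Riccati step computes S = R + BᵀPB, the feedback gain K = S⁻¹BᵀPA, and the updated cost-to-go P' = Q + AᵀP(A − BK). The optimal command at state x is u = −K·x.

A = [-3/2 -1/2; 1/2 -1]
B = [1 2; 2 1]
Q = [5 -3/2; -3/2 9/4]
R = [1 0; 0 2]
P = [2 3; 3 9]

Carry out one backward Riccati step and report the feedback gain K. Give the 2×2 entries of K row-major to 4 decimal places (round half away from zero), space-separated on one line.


0.3042 -0.4269 -0.4599 -0.0873

BᵀP = [8.0000 21.0000; 7.0000 15.0000]
S = R + BᵀPB = [1 0; 0 2] + [50.0000 37.0000; 37.0000 29.0000] = [51.0000 37.0000; 37.0000 31.0000]
BᵀPA = [-1.5000 -25.0000; -3.0000 -18.5000]
K = S⁻¹·BᵀPA = [0.3042 -0.4269; -0.4599 -0.0873]
A−BK = [-0.8844 0.1014; 0.3514 -0.0590]
AᵀP(A−BK) = [1.3267 -0.1521; -0.1521 0.2134]
P' = Q + AᵀP(A−BK) = [6.3267 -1.6521; -1.6521 2.4634]
tr(P') = 8.7901


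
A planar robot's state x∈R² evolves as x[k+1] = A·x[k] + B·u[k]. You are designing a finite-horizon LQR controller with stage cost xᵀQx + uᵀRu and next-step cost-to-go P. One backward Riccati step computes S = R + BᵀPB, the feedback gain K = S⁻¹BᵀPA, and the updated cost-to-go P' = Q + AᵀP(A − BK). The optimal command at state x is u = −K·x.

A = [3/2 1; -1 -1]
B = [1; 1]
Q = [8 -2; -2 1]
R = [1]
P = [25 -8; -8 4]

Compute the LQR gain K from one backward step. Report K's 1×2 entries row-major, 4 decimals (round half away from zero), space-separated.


BᵀP = [17.0000 -4.0000]
S = R + BᵀPB = [1] + [13.0000] = [14.0000]
BᵀPA = [29.5000 21.0000]
K = S⁻¹·BᵀPA = [2.1071 1.5000]
A−BK = [-0.6071 -0.5000; -3.1071 -2.5000]
AᵀP(A−BK) = [22.0893 17.2500; 17.2500 13.5000]
P' = Q + AᵀP(A−BK) = [30.0893 15.2500; 15.2500 14.5000]
tr(P') = 44.5893

2.1071 1.5000


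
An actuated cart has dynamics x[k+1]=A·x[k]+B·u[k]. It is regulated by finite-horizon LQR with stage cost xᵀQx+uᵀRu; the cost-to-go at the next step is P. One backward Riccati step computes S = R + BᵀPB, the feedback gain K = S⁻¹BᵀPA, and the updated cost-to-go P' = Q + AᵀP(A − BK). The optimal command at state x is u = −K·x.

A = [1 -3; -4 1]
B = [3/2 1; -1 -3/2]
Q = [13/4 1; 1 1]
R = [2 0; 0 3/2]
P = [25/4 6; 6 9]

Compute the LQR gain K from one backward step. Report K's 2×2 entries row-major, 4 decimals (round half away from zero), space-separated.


BᵀP = [3.3750 0.0000; -2.7500 -7.5000]
S = R + BᵀPB = [2 0; 0 3/2] + [5.0625 3.3750; 3.3750 8.5000] = [7.0625 3.3750; 3.3750 10.0000]
BᵀPA = [3.3750 -10.1250; 27.2500 0.7500]
K = S⁻¹·BᵀPA = [-0.9829 -1.7520; 3.0567 0.6663]
A−BK = [-0.5824 -1.0382; -0.3978 0.2474]
AᵀP(A−BK) = [22.2717 11.0061; 11.0061 11.0108]
P' = Q + AᵀP(A−BK) = [25.5217 12.0061; 12.0061 12.0108]
tr(P') = 37.5325

-0.9829 -1.7520 3.0567 0.6663


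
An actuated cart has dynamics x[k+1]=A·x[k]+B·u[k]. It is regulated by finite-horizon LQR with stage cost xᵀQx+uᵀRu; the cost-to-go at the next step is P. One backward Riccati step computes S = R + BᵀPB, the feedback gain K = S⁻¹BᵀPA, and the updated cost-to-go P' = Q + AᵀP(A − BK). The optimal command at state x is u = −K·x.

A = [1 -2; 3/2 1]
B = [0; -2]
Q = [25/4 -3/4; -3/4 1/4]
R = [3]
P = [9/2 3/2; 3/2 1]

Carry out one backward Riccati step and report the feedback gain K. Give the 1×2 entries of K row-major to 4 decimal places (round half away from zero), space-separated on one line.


-0.8571 0.5714

BᵀP = [-3.0000 -2.0000]
S = R + BᵀPB = [3] + [4.0000] = [7.0000]
BᵀPA = [-6.0000 4.0000]
K = S⁻¹·BᵀPA = [-0.8571 0.5714]
A−BK = [1.0000 -2.0000; -0.2143 2.1429]
AᵀP(A−BK) = [6.1071 -7.0714; -7.0714 10.7143]
P' = Q + AᵀP(A−BK) = [12.3571 -7.8214; -7.8214 10.9643]
tr(P') = 23.3214


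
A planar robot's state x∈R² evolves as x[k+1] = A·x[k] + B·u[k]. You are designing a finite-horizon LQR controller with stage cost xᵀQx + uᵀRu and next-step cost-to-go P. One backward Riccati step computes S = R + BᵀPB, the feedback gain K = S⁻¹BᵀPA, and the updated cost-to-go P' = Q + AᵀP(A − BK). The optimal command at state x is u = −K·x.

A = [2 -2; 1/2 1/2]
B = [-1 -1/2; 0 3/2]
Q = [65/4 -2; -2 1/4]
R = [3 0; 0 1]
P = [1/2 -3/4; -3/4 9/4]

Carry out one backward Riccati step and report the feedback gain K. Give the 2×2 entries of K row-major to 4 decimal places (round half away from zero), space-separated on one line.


-0.1421 0.1559 -0.0929 0.6032

BᵀP = [-0.5000 0.7500; -1.3750 3.7500]
S = R + BᵀPB = [3 0; 0 1] + [0.5000 1.3750; 1.3750 6.3125] = [3.5000 1.3750; 1.3750 7.3125]
BᵀPA = [-0.6250 1.3750; -0.8750 4.6250]
K = S⁻¹·BᵀPA = [-0.1421 0.1559; -0.0929 0.6032]
A−BK = [1.8115 -1.5425; 0.6394 -0.4047]
AᵀP(A−BK) = [0.8924 -0.8123; -0.8123 1.0585]
P' = Q + AᵀP(A−BK) = [17.1424 -2.8123; -2.8123 1.3085]
tr(P') = 18.4509


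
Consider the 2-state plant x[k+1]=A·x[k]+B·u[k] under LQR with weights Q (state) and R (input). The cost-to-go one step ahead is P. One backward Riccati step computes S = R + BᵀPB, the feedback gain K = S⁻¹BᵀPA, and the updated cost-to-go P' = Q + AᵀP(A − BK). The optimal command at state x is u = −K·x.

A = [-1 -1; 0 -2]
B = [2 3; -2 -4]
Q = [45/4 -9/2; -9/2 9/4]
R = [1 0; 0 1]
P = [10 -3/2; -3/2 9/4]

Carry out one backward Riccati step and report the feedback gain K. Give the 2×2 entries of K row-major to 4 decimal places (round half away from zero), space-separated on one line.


BᵀP = [23.0000 -7.5000; 36.0000 -13.5000]
S = R + BᵀPB = [1 0; 0 1] + [61.0000 99.0000; 99.0000 162.0000] = [62.0000 99.0000; 99.0000 163.0000]
BᵀPA = [-23.0000 -8.0000; -36.0000 -9.0000]
K = S⁻¹·BᵀPA = [-0.6066 -1.3541; 0.1475 0.7672]
A−BK = [-0.2295 -0.5934; -0.6230 -1.6393]
AᵀP(A−BK) = [1.3607 3.4754; 3.4754 9.0721]
P' = Q + AᵀP(A−BK) = [12.6107 -1.0246; -1.0246 11.3221]
tr(P') = 23.9328

-0.6066 -1.3541 0.1475 0.7672


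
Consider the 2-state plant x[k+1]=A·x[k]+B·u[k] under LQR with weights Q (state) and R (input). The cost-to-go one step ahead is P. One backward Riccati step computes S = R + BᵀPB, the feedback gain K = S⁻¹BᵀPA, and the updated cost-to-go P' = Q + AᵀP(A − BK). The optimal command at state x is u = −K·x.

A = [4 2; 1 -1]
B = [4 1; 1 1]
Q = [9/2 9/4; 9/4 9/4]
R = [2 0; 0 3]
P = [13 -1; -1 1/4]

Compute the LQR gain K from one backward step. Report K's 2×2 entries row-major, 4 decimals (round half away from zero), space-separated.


0.9561 0.5196 0.1455 0.0139

BᵀP = [51.0000 -3.7500; 12.0000 -0.7500]
S = R + BᵀPB = [2 0; 0 3] + [200.2500 47.2500; 47.2500 11.2500] = [202.2500 47.2500; 47.2500 14.2500]
BᵀPA = [200.2500 105.7500; 47.2500 24.7500]
K = S⁻¹·BᵀPA = [0.9561 0.5196; 0.1455 0.0139]
A−BK = [0.0300 -0.0924; -0.1016 -1.5335]
AᵀP(A−BK) = [1.9122 1.0393; 1.0393 0.9561]
P' = Q + AᵀP(A−BK) = [6.4122 3.2893; 3.2893 3.2061]
tr(P') = 9.6184


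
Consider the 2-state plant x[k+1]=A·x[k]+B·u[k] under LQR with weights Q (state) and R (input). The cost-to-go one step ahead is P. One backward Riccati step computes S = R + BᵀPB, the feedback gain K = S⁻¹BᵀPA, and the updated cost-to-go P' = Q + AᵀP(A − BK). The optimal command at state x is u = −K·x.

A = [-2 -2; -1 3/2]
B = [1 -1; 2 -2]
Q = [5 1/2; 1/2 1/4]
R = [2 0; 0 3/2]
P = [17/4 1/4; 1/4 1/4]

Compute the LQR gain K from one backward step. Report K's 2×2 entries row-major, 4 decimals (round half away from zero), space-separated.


-0.6181 -0.5050 0.8241 0.6734

BᵀP = [4.7500 0.7500; -4.7500 -0.7500]
S = R + BᵀPB = [2 0; 0 3/2] + [6.2500 -6.2500; -6.2500 6.2500] = [8.2500 -6.2500; -6.2500 7.7500]
BᵀPA = [-10.2500 -8.3750; 10.2500 8.3750]
K = S⁻¹·BᵀPA = [-0.6181 -0.5050; 0.8241 0.6734]
A−BK = [-0.5578 -0.8216; 1.8844 3.8568]
AᵀP(A−BK) = [3.4673 4.2965; 4.2965 6.1935]
P' = Q + AᵀP(A−BK) = [8.4673 4.7965; 4.7965 6.4435]
tr(P') = 14.9108


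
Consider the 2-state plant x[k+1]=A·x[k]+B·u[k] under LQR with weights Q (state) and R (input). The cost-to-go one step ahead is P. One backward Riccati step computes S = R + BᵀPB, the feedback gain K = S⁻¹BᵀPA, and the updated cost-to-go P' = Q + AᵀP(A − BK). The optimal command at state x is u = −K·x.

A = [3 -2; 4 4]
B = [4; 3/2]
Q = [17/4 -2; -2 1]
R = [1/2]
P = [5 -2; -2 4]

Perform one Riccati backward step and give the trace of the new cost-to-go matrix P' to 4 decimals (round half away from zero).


127.0897

BᵀP = [17.0000 -2.0000]
S = R + BᵀPB = [1/2] + [65.0000] = [65.5000]
BᵀPA = [43.0000 -42.0000]
K = S⁻¹·BᵀPA = [0.6565 -0.6412]
A−BK = [0.3740 0.5649; 3.0153 4.9618]
AᵀP(A−BK) = [32.7710 53.5725; 53.5725 89.0687]
P' = Q + AᵀP(A−BK) = [37.0210 51.5725; 51.5725 90.0687]
tr(P') = 127.0897


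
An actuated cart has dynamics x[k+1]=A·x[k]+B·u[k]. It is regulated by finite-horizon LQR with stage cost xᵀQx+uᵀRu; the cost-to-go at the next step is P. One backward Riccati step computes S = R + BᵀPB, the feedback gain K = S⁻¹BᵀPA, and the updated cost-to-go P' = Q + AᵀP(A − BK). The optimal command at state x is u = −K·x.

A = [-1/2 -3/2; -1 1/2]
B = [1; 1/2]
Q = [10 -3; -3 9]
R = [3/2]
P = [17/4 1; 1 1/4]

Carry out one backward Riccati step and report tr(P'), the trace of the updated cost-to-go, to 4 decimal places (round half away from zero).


BᵀP = [4.7500 1.1250]
S = R + BᵀPB = [3/2] + [5.3125] = [6.8125]
BᵀPA = [-3.5000 -6.5625]
K = S⁻¹·BᵀPA = [-0.5138 -0.9633]
A−BK = [0.0138 -0.5367; -0.7431 0.9817]
AᵀP(A−BK) = [0.5143 0.9409; 0.9409 1.8033]
P' = Q + AᵀP(A−BK) = [10.5143 -2.0591; -2.0591 10.8033]
tr(P') = 21.3177

21.3177


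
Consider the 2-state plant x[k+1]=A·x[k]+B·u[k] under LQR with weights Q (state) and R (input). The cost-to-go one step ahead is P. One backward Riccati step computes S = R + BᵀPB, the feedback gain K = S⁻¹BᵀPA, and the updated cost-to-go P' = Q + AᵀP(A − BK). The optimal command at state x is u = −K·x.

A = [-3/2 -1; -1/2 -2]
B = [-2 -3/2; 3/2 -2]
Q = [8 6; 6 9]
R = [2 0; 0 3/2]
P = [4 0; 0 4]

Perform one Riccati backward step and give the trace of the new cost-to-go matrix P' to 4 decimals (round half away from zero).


BᵀP = [-8.0000 6.0000; -6.0000 -8.0000]
S = R + BᵀPB = [2 0; 0 3/2] + [25.0000 0.0000; 0.0000 25.0000] = [27.0000 0.0000; 0.0000 26.5000]
BᵀPA = [9.0000 -4.0000; 13.0000 22.0000]
K = S⁻¹·BᵀPA = [0.3333 -0.1481; 0.4906 0.8302]
A−BK = [-0.0975 -0.0510; -0.0189 -0.1174]
AᵀP(A−BK) = [0.6226 0.5409; 0.5409 1.1433]
P' = Q + AᵀP(A−BK) = [8.6226 6.5409; 6.5409 10.1433]
tr(P') = 18.7659

18.7659


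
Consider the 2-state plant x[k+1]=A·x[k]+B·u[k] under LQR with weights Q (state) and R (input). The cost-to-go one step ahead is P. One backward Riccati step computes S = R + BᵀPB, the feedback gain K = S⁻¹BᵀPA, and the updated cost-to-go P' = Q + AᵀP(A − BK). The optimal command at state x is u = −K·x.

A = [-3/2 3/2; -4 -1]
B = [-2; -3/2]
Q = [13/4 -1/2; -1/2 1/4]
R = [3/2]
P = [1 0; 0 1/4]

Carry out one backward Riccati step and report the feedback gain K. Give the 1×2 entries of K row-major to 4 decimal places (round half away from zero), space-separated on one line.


BᵀP = [-2.0000 -0.3750]
S = R + BᵀPB = [3/2] + [4.5625] = [6.0625]
BᵀPA = [4.5000 -2.6250]
K = S⁻¹·BᵀPA = [0.7423 -0.4330]
A−BK = [-0.0155 0.6340; -2.8866 -1.6495]
AᵀP(A−BK) = [2.9098 0.6985; 0.6985 1.3634]
P' = Q + AᵀP(A−BK) = [6.1598 0.1985; 0.1985 1.6134]
tr(P') = 7.7732

0.7423 -0.4330


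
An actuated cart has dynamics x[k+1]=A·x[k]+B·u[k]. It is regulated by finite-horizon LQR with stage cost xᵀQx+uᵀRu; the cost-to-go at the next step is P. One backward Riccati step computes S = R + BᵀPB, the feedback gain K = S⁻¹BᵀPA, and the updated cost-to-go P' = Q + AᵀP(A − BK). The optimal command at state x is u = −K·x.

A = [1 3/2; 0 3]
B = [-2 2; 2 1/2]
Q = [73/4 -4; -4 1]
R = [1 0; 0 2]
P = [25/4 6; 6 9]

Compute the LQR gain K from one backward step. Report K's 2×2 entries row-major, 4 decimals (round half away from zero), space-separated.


-0.0900 0.9870 0.3801 1.7158

BᵀP = [-0.5000 6.0000; 15.5000 16.5000]
S = R + BᵀPB = [1 0; 0 2] + [13.0000 2.0000; 2.0000 39.2500] = [14.0000 2.0000; 2.0000 41.2500]
BᵀPA = [-0.5000 17.2500; 15.5000 72.7500]
K = S⁻¹·BᵀPA = [-0.0900 0.9870; 0.3801 1.7158]
A−BK = [0.0597 0.0425; -0.0100 0.1680]
AᵀP(A−BK) = [0.3131 1.2739; 1.2739 7.2132]
P' = Q + AᵀP(A−BK) = [18.5631 -2.7261; -2.7261 8.2132]
tr(P') = 26.7763


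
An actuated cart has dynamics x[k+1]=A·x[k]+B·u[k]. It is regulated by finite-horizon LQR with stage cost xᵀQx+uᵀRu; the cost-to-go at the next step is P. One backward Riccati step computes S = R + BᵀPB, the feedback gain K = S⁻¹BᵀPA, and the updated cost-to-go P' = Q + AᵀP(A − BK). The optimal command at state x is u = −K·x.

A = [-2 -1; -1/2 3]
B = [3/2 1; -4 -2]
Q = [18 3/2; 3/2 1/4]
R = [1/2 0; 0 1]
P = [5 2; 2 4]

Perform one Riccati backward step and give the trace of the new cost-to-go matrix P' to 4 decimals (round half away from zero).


37.4554

BᵀP = [-0.5000 -13.0000; 1.0000 -6.0000]
S = R + BᵀPB = [1/2 0; 0 1] + [51.2500 25.5000; 25.5000 13.0000] = [51.7500 25.5000; 25.5000 14.0000]
BᵀPA = [7.5000 -38.5000; 1.0000 -19.0000]
K = S⁻¹·BᵀPA = [1.0707 -0.7340; -1.8788 -0.0202]
A−BK = [-1.7273 0.1212; 0.0253 0.0236]
AᵀP(A−BK) = [18.8485 -1.4747; -1.4747 0.3569]
P' = Q + AᵀP(A−BK) = [36.8485 0.0253; 0.0253 0.6069]
tr(P') = 37.4554


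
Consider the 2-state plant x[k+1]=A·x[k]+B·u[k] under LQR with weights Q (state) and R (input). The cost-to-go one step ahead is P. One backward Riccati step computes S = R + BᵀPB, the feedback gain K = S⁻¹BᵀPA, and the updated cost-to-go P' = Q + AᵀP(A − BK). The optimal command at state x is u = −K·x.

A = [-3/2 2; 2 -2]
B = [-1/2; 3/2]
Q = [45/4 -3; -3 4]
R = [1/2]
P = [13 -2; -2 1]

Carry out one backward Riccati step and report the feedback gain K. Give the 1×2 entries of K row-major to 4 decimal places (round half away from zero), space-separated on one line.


2.1389 -2.6667

BᵀP = [-9.5000 2.5000]
S = R + BᵀPB = [1/2] + [8.5000] = [9.0000]
BᵀPA = [19.2500 -24.0000]
K = S⁻¹·BᵀPA = [2.1389 -2.6667]
A−BK = [-0.4306 0.6667; -1.2083 2.0000]
AᵀP(A−BK) = [4.0764 -5.6667; -5.6667 8.0000]
P' = Q + AᵀP(A−BK) = [15.3264 -8.6667; -8.6667 12.0000]
tr(P') = 27.3264


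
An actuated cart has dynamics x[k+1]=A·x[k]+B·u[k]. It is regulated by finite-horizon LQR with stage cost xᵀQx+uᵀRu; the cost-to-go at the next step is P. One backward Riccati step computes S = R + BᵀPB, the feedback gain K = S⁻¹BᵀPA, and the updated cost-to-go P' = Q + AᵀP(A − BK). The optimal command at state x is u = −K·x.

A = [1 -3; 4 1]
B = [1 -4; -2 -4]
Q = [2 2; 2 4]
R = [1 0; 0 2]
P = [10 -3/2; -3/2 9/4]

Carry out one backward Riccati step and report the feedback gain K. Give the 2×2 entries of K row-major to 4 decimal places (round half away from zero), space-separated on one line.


-0.9429 -1.2766 -0.4827 0.4217

BᵀP = [13.0000 -6.0000; -34.0000 -3.0000]
S = R + BᵀPB = [1 0; 0 2] + [25.0000 -28.0000; -28.0000 148.0000] = [26.0000 -28.0000; -28.0000 150.0000]
BᵀPA = [-11.0000 -45.0000; -46.0000 99.0000]
K = S⁻¹·BᵀPA = [-0.9429 -1.2766; -0.4827 0.4217]
A−BK = [0.0122 -0.0366; 0.1836 0.1335]
AᵀP(A−BK) = [1.4255 0.8549; 0.8549 2.0536]
P' = Q + AᵀP(A−BK) = [3.4255 2.8549; 2.8549 6.0536]
tr(P') = 9.4791


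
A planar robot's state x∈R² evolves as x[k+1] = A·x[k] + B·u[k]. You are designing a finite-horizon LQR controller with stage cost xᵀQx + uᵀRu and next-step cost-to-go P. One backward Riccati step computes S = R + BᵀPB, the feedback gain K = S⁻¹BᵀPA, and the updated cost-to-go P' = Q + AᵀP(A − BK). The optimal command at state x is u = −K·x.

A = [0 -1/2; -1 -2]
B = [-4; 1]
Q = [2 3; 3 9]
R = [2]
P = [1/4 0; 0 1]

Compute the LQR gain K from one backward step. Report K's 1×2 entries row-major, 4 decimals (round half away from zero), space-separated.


BᵀP = [-1.0000 1.0000]
S = R + BᵀPB = [2] + [5.0000] = [7.0000]
BᵀPA = [-1.0000 -1.5000]
K = S⁻¹·BᵀPA = [-0.1429 -0.2143]
A−BK = [-0.5714 -1.3571; -0.8571 -1.7857]
AᵀP(A−BK) = [0.8571 1.7857; 1.7857 3.7411]
P' = Q + AᵀP(A−BK) = [2.8571 4.7857; 4.7857 12.7411]
tr(P') = 15.5982

-0.1429 -0.2143
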